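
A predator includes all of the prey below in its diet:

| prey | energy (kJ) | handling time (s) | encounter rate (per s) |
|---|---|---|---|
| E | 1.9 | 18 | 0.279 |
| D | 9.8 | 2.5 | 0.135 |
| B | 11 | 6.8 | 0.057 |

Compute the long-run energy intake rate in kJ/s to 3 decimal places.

Energy encountered per unit search time: 0.279×1.9 + 0.135×9.8 + 0.057×11 = 2.48 kJ/s.
Handling time per unit search time: 0.279×18 + 0.135×2.5 + 0.057×6.8 = 5.747.
Rate = 2.48/(1 + 5.747) = 0.3676 kJ/s.

0.368 kJ/s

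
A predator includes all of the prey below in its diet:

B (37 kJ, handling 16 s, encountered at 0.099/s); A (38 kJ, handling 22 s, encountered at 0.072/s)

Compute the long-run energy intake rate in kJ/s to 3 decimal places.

1.535 kJ/s

Energy encountered per unit search time: 0.099×37 + 0.072×38 = 6.399 kJ/s.
Handling time per unit search time: 0.099×16 + 0.072×22 = 3.168.
Rate = 6.399/(1 + 3.168) = 1.535 kJ/s.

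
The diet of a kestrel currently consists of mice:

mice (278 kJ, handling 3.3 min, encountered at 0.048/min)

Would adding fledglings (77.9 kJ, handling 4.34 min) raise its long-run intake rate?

On mice alone, R = ΣλE/(1+Σλh) = 13.34/1.158 = 11.52 kJ/min.
Profitability of fledglings: 77.9/4.34 = 17.95 kJ/min.
17.95 > 11.52, so adding fledglings raises the average — include it.

Yes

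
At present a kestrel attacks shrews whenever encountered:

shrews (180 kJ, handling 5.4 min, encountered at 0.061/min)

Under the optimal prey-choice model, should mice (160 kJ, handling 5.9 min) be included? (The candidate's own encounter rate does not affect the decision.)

On shrews alone, R = ΣλE/(1+Σλh) = 10.98/1.329 = 8.259 kJ/min.
mice: E/h = 160/5.9 = 27.12 kJ/min.
Since 27.12 > R, including mice increases the long-run rate.

Yes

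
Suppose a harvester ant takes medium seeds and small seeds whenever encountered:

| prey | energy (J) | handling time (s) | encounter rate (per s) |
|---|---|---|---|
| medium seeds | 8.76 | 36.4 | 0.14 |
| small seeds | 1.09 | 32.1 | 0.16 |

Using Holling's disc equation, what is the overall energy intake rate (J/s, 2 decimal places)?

0.12 J/s

Energy encountered per unit search time: 0.14×8.76 + 0.16×1.09 = 1.401 J/s.
Handling time per unit search time: 0.14×36.4 + 0.16×32.1 = 10.23.
Rate = 1.401/(1 + 10.23) = 0.1247 J/s.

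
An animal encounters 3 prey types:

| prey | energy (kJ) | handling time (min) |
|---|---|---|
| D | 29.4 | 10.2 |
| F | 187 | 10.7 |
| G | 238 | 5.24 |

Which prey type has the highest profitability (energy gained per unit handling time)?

In descending order of E/h:
G: 238/5.24 = 45.4 kJ/min
F: 187/10.7 = 17.5 kJ/min
D: 29.4/10.2 = 2.88 kJ/min

G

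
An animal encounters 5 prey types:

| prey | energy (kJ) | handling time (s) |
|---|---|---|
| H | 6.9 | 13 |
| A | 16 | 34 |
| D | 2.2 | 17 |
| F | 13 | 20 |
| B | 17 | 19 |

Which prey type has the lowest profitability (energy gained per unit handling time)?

D

In descending order of E/h:
B: 17/19 = 0.895 kJ/s
F: 13/20 = 0.65 kJ/s
H: 6.9/13 = 0.531 kJ/s
A: 16/34 = 0.471 kJ/s
D: 2.2/17 = 0.129 kJ/s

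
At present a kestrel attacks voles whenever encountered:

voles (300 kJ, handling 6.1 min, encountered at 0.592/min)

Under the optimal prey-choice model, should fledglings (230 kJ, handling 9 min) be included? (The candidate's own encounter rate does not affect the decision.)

Intake rate on the current diet: R = (0.592×300) / (1 + 0.592×6.1) = 177.6/4.611 = 38.51 kJ/min.
Profitability of fledglings: 230/9 = 25.56 kJ/min.
Since 25.56 < R, time spent handling fledglings is better spent searching.

No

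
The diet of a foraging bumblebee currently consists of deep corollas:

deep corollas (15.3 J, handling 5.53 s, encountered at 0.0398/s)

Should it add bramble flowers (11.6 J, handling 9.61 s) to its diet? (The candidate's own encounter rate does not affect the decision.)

On deep corollas alone, R = ΣλE/(1+Σλh) = 0.6089/1.22 = 0.4991 J/s.
bramble flowers: E/h = 11.6/9.61 = 1.207 J/s.
Since 1.207 > R, including bramble flowers increases the long-run rate.

Yes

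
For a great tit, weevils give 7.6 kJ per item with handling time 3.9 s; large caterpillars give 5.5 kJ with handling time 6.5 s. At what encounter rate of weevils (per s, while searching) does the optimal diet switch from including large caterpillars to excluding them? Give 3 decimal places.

At the threshold, the rate on weevils alone equals the profitability of large caterpillars: λ·7.6/(1 + λ·3.9) = 5.5/6.5 = 0.8462.
Rearranging, λ(7.6 − 0.8462×3.9) = 0.8462, so λ = 0.8462/4.3 = 0.1968 per s.

0.197 per s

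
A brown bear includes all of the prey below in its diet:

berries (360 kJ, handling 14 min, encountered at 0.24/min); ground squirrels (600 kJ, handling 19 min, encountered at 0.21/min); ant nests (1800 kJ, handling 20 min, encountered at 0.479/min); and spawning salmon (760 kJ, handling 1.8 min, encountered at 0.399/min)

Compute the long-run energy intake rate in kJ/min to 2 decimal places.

R = Σλ_iE_i / (1 + Σλ_ih_i)
Numerator: 0.24×360 + 0.21×600 + 0.479×1800 + 0.399×760 = 1378
Denominator: 1 + 0.24×14 + 0.21×19 + 0.479×20 + 0.399×1.8 = 18.65
R = 1378/18.65 = 73.89 kJ/min

73.89 kJ/min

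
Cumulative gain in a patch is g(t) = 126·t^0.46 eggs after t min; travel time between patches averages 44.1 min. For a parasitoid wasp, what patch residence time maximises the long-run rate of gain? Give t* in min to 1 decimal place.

37.6 min

Optimal t* satisfies g'(t*) = g(t*)/(T + t*).
g'(t) = 0.46·126·t^-0.54. Setting 0.46·126·t^-0.54 = 126·t^0.46/(44.1+t) gives 0.46(44.1+t) = t, so 0.54·t = 0.46×44.1.
t* = 0.46×44.1/0.54 = 37.57 min.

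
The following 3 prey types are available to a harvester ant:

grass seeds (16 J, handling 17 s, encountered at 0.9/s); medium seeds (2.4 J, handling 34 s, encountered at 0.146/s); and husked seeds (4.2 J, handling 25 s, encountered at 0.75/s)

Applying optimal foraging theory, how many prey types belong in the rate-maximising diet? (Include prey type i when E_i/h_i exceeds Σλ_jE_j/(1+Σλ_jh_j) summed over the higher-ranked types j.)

1

Profitabilities (E/h, J/s): grass seeds 0.941, husked seeds 0.168, medium seeds 0.0706. Add prey in this order while the next type's profitability exceeds the intake rate on those already taken.
Rate on top 1: 0.8834. husked seeds: 0.168 < 0.8834 → exclude; stop.
Optimal diet: grass seeds — 1 of 3 types.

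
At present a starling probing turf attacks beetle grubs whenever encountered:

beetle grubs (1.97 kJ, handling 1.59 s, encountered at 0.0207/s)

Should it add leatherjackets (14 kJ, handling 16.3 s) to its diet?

Yes

Current rate: (0.0207×1.97)/(1 + 0.0207×1.59) = 0.03948 kJ/s.
leatherjackets: E/h = 14/16.3 = 0.8589 kJ/s.
0.8589 > 0.03948, so adding leatherjackets raises the average — include it.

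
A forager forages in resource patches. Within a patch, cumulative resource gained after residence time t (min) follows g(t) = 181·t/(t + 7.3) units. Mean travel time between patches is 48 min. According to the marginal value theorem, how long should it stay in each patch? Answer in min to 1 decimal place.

18.7 min

Optimal t* satisfies g'(t*) = g(t*)/(T + t*).
g'(t) = 181·7.3/(t + 7.3)². Setting 181·7.3/(t+7.3)² = 181t/[(t+7.3)(48+t)] gives 7.3(48+t) = t(t+7.3), so t² = 7.3×48 = 350.4.
t* = √350.4 = 18.72 min.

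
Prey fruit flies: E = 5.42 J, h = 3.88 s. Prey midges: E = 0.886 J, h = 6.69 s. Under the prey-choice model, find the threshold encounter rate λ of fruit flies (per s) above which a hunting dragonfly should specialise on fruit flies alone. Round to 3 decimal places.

0.027 per s

At the threshold, the rate on fruit flies alone equals the profitability of midges: λ·5.42/(1 + λ·3.88) = 0.886/6.69 = 0.1324.
Rearranging, λ(5.42 − 0.1324×3.88) = 0.1324, so λ = 0.1324/4.906 = 0.02699 per s.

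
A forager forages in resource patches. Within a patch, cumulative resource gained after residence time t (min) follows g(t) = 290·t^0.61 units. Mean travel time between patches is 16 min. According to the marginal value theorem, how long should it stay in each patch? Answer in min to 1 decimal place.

25.0 min

Optimal t* satisfies g'(t*) = g(t*)/(T + t*).
g'(t) = 0.61·290·t^-0.39. Setting 0.61·290·t^-0.39 = 290·t^0.61/(16+t) gives 0.61(16+t) = t, so 0.39·t = 0.61×16.
t* = 0.61×16/0.39 = 25.03 min.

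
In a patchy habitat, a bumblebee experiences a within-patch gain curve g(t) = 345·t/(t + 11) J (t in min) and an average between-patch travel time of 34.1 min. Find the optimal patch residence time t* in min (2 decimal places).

Optimal t* satisfies g'(t*) = g(t*)/(T + t*).
g'(t) = 345·11/(t + 11)². Setting 345·11/(t+11)² = 345t/[(t+11)(34.1+t)] gives 11(34.1+t) = t(t+11), so t² = 11×34.1 = 375.1.
t* = √375.1 = 19.37 min.

19.37 min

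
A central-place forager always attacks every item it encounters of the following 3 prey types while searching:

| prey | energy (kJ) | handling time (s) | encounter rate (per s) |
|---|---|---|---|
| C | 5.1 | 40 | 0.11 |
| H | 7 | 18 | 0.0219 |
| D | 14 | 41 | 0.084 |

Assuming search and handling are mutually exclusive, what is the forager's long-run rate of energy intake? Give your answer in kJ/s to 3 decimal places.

0.205 kJ/s

Energy encountered per unit search time: 0.11×5.1 + 0.0219×7 + 0.084×14 = 1.89 kJ/s.
Handling time per unit search time: 0.11×40 + 0.0219×18 + 0.084×41 = 8.238.
Rate = 1.89/(1 + 8.238) = 0.2046 kJ/s.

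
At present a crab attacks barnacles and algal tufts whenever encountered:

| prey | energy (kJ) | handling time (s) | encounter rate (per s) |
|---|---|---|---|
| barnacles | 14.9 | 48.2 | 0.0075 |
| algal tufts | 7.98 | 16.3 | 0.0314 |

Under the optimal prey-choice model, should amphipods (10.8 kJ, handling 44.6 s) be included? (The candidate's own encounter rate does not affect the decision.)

Intake rate on the current diet: R = (0.0075×14.9 + 0.0314×7.98) / (1 + 0.0075×48.2 + 0.0314×16.3) = 0.3623/1.873 = 0.1934 kJ/s.
amphipods: E/h = 10.8/44.6 = 0.2422 kJ/s.
0.2422 > 0.1934, so adding amphipods raises the average — include it.

Yes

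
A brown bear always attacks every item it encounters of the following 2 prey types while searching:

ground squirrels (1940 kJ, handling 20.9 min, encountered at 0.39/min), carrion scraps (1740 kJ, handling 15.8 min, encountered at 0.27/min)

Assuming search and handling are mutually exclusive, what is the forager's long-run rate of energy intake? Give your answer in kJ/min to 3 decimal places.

91.406 kJ/min

R = (0.39×1940 + 0.27×1740) / (1 + 0.39×20.9 + 0.27×15.8) = 1226/13.42 = 91.41 kJ/min.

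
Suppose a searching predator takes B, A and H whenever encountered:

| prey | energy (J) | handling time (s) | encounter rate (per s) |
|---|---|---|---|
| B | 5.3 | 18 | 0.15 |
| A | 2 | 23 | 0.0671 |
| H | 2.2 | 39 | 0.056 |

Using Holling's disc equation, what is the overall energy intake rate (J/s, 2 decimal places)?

Energy encountered per unit search time: 0.15×5.3 + 0.0671×2 + 0.056×2.2 = 1.052 J/s.
Handling time per unit search time: 0.15×18 + 0.0671×23 + 0.056×39 = 6.427.
Rate = 1.052/(1 + 6.427) = 0.1417 J/s.

0.14 J/s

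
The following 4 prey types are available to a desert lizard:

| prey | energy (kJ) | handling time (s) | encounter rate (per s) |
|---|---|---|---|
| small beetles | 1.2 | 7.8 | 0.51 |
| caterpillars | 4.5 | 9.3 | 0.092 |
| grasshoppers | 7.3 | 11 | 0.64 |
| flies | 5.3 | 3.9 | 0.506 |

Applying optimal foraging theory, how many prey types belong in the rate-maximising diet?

1

Profitabilities (E/h, kJ/s): flies 1.36, grasshoppers 0.664, caterpillars 0.484, small beetles 0.154. Add prey in this order while the next type's profitability exceeds the intake rate on those already taken.
Rate on top 1: 0.9019. grasshoppers: 0.664 < 0.9019 → exclude; stop.
Optimal diet: flies — 1 of 4 types.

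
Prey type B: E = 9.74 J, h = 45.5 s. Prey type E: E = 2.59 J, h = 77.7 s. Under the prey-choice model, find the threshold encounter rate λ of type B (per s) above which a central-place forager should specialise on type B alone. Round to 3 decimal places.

0.004 per s

At the threshold, the rate on type B alone equals the profitability of type E: λ·9.74/(1 + λ·45.5) = 2.59/77.7 = 0.03333.
Rearranging, λ(9.74 − 0.03333×45.5) = 0.03333, so λ = 0.03333/8.223 = 0.004054 per s.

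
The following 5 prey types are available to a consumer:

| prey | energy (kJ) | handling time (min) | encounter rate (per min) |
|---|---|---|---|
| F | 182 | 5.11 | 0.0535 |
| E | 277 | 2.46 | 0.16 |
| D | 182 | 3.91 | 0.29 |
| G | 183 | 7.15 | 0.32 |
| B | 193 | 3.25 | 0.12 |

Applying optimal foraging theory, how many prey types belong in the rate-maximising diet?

Profitabilities (E/h, kJ/min): E 113, B 59.4, D 46.5, F 35.6, G 25.6. Add prey in this order while the next type's profitability exceeds the intake rate on those already taken.
Rate on top 1: 31.8. B: 59.4 > 31.8 → include.
Rate on top 2: 37.83. D: 46.5 > 37.83 → include.
Rate on top 3: 41.22. F: 35.6 < 41.22 → exclude; stop.
Optimal diet: E, B, D — 3 of 5 types.

3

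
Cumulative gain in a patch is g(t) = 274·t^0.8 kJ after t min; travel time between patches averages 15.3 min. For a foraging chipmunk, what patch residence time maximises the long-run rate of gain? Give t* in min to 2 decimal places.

Maximise g(t)/(T+t): set derivative to zero → g'(t)(T+t) = g(t).
g'(t) = 0.8·274·t^-0.2. Setting 0.8·274·t^-0.2 = 274·t^0.8/(15.3+t) gives 0.8(15.3+t) = t, so 0.20·t = 0.8×15.3.
t* = 0.8×15.3/0.20 = 61.2 min.

61.20 min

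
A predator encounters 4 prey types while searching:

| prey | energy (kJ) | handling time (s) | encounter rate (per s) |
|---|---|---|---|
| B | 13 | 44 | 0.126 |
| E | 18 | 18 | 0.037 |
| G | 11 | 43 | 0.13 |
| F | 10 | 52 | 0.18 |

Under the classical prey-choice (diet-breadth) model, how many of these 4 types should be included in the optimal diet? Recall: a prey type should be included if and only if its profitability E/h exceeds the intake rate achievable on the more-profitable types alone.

E/h in descending order: E 1, B 0.295, G 0.256, F 0.192 kJ/s. The optimal diet is the largest prefix of this list for which every included type satisfies E_i/h_i > R on the types above it.
Rate on top 1: 0.3998. B: 0.295 < 0.3998 → exclude; stop.
Optimal diet: E — 1 of 4 types.

1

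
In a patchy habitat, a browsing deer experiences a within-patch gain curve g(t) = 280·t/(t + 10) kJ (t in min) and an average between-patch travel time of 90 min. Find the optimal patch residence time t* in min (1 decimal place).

Optimal t* satisfies g'(t*) = g(t*)/(T + t*).
g'(t) = 280·10/(t + 10)². Setting 280·10/(t+10)² = 280t/[(t+10)(90+t)] gives 10(90+t) = t(t+10), so t² = 10×90 = 900.
t* = √900 = 30 min.

30.0 min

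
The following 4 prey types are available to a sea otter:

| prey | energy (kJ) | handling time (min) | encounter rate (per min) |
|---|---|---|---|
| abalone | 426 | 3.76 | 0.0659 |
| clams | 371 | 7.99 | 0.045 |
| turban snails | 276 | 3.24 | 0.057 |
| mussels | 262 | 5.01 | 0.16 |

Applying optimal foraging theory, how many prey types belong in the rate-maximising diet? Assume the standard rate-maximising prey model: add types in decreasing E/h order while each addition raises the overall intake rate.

Rank by E/h (kJ/min): abalone 113, turban snails 85.2, mussels 52.3, clams 46.4. Include each in turn until the next type's E/h falls below the running intake rate.
Rate on top 1: 22.5. turban snails: 85.2 > 22.5 → include.
Rate on top 2: 30.58. mussels: 52.3 > 30.58 → include.
Rate on top 3: 38.37. clams: 46.4 > 38.37 → include.
Optimal diet: abalone, turban snails, mussels, clams — 4 of 4 types.

4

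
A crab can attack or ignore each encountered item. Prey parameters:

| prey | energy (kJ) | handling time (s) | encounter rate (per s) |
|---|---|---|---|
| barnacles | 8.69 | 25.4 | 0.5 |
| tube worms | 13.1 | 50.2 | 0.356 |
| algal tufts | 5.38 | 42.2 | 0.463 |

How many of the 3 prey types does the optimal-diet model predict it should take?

Rank by E/h (kJ/s): barnacles 0.342, tube worms 0.261, algal tufts 0.127. Include each in turn until the next type's E/h falls below the running intake rate.
Rate on top 1: 0.3172. tube worms: 0.261 < 0.3172 → exclude; stop.
Optimal diet: barnacles — 1 of 3 types.

1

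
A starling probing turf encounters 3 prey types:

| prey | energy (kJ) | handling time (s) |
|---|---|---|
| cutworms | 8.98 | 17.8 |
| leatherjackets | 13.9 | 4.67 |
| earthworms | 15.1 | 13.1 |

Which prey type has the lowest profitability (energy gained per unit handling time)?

In descending order of E/h:
leatherjackets: 13.9/4.67 = 2.98 kJ/s
earthworms: 15.1/13.1 = 1.15 kJ/s
cutworms: 8.98/17.8 = 0.504 kJ/s

cutworms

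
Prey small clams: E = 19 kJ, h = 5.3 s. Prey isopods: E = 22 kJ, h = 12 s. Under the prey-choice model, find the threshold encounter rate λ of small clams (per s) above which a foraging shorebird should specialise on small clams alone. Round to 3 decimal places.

0.197 per s

The zero-one rule: include isopods iff E₂/h₂ > λE₁/(1+λh₁). Equality gives the switch point.
λE₁h₂ = E₂ + λE₂h₁ ⇒ λ = E₂/(E₁h₂ − E₂h₁) = 22/(228 − 116.6) = 0.1975 per s.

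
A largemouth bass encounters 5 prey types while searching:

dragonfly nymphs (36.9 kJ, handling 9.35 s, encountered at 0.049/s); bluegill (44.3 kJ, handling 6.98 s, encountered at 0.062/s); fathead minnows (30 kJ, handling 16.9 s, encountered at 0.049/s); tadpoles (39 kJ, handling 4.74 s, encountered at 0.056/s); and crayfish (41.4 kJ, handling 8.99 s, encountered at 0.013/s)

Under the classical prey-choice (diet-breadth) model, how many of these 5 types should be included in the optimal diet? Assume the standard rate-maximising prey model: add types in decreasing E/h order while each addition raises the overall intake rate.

E/h in descending order: tadpoles 8.23, bluegill 6.35, crayfish 4.61, dragonfly nymphs 3.95, fathead minnows 1.78 kJ/s. The optimal diet is the largest prefix of this list for which every included type satisfies E_i/h_i > R on the types above it.
Rate on top 1: 1.726. bluegill: 6.35 > 1.726 → include.
Rate on top 2: 2.903. crayfish: 4.61 > 2.903 → include.
Rate on top 3: 3.013. dragonfly nymphs: 3.95 > 3.013 → include.
Rate on top 4: 3.201. fathead minnows: 1.78 < 3.201 → exclude; stop.
Optimal diet: tadpoles, bluegill, crayfish, dragonfly nymphs — 4 of 5 types.

4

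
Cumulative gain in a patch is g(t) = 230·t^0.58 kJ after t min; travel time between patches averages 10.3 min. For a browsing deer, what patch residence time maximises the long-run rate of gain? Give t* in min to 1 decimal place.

Maximise g(t)/(T+t): set derivative to zero → g'(t)(T+t) = g(t).
g'(t) = 0.58·230·t^-0.42. Setting 0.58·230·t^-0.42 = 230·t^0.58/(10.3+t) gives 0.58(10.3+t) = t, so 0.42·t = 0.58×10.3.
t* = 0.58×10.3/0.42 = 14.22 min.

14.2 min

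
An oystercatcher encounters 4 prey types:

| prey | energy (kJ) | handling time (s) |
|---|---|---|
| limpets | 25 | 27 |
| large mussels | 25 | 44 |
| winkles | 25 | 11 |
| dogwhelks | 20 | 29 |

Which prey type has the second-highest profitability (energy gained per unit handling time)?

limpets

In descending order of E/h:
winkles: 25/11 = 2.27 kJ/s
limpets: 25/27 = 0.926 kJ/s
dogwhelks: 20/29 = 0.69 kJ/s
large mussels: 25/44 = 0.568 kJ/s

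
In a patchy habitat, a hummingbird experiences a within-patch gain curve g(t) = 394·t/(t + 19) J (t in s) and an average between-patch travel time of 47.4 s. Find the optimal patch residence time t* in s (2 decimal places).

Optimal t* satisfies g'(t*) = g(t*)/(T + t*).
g'(t) = 394·19/(t + 19)². Setting 394·19/(t+19)² = 394t/[(t+19)(47.4+t)] gives 19(47.4+t) = t(t+19), so t² = 19×47.4 = 900.6.
t* = √900.6 = 30.01 s.

30.01 s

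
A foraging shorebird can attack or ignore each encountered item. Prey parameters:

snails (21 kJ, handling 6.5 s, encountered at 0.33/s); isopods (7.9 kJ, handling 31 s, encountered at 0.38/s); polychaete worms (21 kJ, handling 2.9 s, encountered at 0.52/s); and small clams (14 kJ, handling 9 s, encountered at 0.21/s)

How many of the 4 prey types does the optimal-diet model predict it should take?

1

E/h in descending order: polychaete worms 7.24, snails 3.23, small clams 1.56, isopods 0.255 kJ/s. The optimal diet is the largest prefix of this list for which every included type satisfies E_i/h_i > R on the types above it.
Rate on top 1: 4.354. snails: 3.23 < 4.354 → exclude; stop.
Optimal diet: polychaete worms — 1 of 4 types.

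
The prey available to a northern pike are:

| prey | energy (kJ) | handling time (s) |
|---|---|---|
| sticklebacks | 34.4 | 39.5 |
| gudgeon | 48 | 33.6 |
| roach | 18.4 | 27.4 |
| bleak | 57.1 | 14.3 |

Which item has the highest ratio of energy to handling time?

In descending order of E/h:
bleak: 57.1/14.3 = 3.99 kJ/s
gudgeon: 48/33.6 = 1.43 kJ/s
sticklebacks: 34.4/39.5 = 0.871 kJ/s
roach: 18.4/27.4 = 0.672 kJ/s

bleak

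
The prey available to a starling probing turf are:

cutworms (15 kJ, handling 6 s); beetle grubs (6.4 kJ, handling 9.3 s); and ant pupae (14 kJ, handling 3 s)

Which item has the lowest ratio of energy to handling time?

beetle grubs

Profitability E/h (kJ/s): cutworms = 15/6 = 2.5, beetle grubs = 6.4/9.3 = 0.688, ant pupae = 14/3 = 4.67.
Ranked: ant pupae > cutworms > beetle grubs.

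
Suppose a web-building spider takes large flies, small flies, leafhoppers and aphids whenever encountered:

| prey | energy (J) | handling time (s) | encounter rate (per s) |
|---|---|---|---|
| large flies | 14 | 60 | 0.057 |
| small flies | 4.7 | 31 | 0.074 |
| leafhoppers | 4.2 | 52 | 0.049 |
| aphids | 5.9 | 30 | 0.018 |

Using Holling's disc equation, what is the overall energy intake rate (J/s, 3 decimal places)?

0.149 J/s

R = (0.057×14 + 0.074×4.7 + 0.049×4.2 + 0.018×5.9) / (1 + 0.057×60 + 0.074×31 + 0.049×52 + 0.018×30) = 1.458/9.802 = 0.1487 J/s.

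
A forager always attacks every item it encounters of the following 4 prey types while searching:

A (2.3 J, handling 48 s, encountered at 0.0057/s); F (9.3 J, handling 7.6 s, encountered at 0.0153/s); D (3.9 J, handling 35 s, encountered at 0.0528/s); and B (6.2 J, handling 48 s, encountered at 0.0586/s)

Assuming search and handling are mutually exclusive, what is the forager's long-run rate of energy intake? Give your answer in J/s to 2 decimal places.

R = (0.0057×2.3 + 0.0153×9.3 + 0.0528×3.9 + 0.0586×6.2) / (1 + 0.0057×48 + 0.0153×7.6 + 0.0528×35 + 0.0586×48) = 0.7246/6.051 = 0.1198 J/s.

0.12 J/s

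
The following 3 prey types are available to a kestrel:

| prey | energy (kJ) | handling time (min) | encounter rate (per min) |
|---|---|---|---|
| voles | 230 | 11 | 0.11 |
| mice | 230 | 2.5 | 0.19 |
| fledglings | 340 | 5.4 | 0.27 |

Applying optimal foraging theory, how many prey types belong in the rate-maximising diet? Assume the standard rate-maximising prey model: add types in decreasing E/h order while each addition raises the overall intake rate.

2

Rank by E/h (kJ/min): mice 92, fledglings 63, voles 20.9. Include each in turn until the next type's E/h falls below the running intake rate.
Rate on top 1: 29.63. fledglings: 63 > 29.63 → include.
Rate on top 2: 46.2. voles: 20.9 < 46.2 → exclude; stop.
Optimal diet: mice, fledglings — 2 of 3 types.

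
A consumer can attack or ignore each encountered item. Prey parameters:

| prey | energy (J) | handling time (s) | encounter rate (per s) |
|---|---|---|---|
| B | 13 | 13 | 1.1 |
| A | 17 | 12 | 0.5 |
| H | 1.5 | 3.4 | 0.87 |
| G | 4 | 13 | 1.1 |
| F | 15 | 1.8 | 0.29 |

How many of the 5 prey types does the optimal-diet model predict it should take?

Profitabilities (E/h, J/s): F 8.33, A 1.42, B 1, H 0.441, G 0.308. Add prey in this order while the next type's profitability exceeds the intake rate on those already taken.
Rate on top 1: 2.858. A: 1.42 < 2.858 → exclude; stop.
Optimal diet: F — 1 of 5 types.

1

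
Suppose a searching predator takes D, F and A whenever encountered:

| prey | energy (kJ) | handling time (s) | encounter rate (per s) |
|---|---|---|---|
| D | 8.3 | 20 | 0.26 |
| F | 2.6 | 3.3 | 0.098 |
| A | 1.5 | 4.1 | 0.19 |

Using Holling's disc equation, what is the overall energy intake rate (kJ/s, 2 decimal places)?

R = (0.26×8.3 + 0.098×2.6 + 0.19×1.5) / (1 + 0.26×20 + 0.098×3.3 + 0.19×4.1) = 2.698/7.302 = 0.3694 kJ/s.

0.37 kJ/s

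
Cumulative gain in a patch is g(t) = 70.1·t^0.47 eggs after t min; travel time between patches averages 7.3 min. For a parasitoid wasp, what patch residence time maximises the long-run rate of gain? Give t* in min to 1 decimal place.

6.5 min

Optimal t* satisfies g'(t*) = g(t*)/(T + t*).
g'(t) = 0.47·70.1·t^-0.53. Setting 0.47·70.1·t^-0.53 = 70.1·t^0.47/(7.3+t) gives 0.47(7.3+t) = t, so 0.53·t = 0.47×7.3.
t* = 0.47×7.3/0.53 = 6.474 min.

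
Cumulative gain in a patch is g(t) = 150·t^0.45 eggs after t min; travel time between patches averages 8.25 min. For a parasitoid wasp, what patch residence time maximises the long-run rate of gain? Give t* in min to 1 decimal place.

6.7 min

By the marginal value theorem, leave when the instantaneous gain rate g'(t) equals the habitat-wide average g(t)/(T + t).
g'(t) = 0.45·150·t^-0.55. Setting 0.45·150·t^-0.55 = 150·t^0.45/(8.25+t) gives 0.45(8.25+t) = t, so 0.55·t = 0.45×8.25.
t* = 0.45×8.25/0.55 = 6.75 min.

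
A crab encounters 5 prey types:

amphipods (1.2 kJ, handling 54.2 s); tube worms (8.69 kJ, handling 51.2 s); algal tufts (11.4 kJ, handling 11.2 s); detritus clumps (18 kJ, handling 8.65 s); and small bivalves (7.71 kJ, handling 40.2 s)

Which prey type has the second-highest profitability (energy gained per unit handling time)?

Profitability E/h (kJ/s): amphipods = 1.2/54.2 = 0.0221, tube worms = 8.69/51.2 = 0.17, algal tufts = 11.4/11.2 = 1.02, detritus clumps = 18/8.65 = 2.08, small bivalves = 7.71/40.2 = 0.192.
Ranked: detritus clumps > algal tufts > small bivalves > tube worms > amphipods.

algal tufts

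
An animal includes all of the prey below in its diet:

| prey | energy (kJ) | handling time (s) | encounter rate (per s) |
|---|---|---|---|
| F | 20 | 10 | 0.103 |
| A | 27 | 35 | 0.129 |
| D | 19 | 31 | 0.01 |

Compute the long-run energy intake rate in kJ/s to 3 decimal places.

R = (0.103×20 + 0.129×27 + 0.01×19) / (1 + 0.103×10 + 0.129×35 + 0.01×31) = 5.733/6.855 = 0.8363 kJ/s.

0.836 kJ/s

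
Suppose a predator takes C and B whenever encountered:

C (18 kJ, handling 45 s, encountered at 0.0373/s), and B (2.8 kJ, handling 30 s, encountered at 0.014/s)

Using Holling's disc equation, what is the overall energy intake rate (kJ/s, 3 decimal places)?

0.229 kJ/s

Energy encountered per unit search time: 0.0373×18 + 0.014×2.8 = 0.7106 kJ/s.
Handling time per unit search time: 0.0373×45 + 0.014×30 = 2.099.
Rate = 0.7106/(1 + 2.099) = 0.2293 kJ/s.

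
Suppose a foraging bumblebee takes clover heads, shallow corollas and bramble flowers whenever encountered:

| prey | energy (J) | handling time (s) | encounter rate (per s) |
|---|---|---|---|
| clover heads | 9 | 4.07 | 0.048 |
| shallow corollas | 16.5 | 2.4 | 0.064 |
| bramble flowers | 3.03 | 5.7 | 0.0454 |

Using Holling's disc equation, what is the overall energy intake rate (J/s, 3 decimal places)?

1.011 J/s

R = (0.048×9 + 0.064×16.5 + 0.0454×3.03) / (1 + 0.048×4.07 + 0.064×2.4 + 0.0454×5.7) = 1.626/1.608 = 1.011 J/s.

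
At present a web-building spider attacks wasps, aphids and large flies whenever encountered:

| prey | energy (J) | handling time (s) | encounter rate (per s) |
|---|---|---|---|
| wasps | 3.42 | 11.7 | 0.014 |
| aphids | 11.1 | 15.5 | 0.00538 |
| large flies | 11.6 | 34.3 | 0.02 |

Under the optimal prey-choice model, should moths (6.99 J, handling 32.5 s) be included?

On wasps, aphids and large flies alone, R = ΣλE/(1+Σλh) = 0.3396/1.933 = 0.1757 J/s.
moths: E/h = 6.99/32.5 = 0.2151 J/s.
0.2151 > 0.1757, so adding moths raises the average — include it.

Yes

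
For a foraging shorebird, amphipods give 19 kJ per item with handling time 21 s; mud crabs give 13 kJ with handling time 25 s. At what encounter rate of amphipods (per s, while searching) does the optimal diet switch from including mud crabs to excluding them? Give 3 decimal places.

The zero-one rule: include mud crabs iff E₂/h₂ > λE₁/(1+λh₁). Equality gives the switch point.
λE₁h₂ = E₂ + λE₂h₁ ⇒ λ = E₂/(E₁h₂ − E₂h₁) = 13/(475 − 273) = 0.06436 per s.

0.064 per s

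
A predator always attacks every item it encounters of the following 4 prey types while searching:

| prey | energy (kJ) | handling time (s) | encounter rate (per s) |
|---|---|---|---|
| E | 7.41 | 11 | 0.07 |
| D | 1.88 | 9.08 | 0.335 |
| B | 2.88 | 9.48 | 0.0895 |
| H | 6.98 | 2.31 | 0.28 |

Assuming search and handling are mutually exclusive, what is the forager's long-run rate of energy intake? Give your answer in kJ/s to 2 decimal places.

0.53 kJ/s

R = Σλ_iE_i / (1 + Σλ_ih_i)
Numerator: 0.07×7.41 + 0.335×1.88 + 0.0895×2.88 + 0.28×6.98 = 3.361
Denominator: 1 + 0.07×11 + 0.335×9.08 + 0.0895×9.48 + 0.28×2.31 = 6.307
R = 3.361/6.307 = 0.5328 kJ/s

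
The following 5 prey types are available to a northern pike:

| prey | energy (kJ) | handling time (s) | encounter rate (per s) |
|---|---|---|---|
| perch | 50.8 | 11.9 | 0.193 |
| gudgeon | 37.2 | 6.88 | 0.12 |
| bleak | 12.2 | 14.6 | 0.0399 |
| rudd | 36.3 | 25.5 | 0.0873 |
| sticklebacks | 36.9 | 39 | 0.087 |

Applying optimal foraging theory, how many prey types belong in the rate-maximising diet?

E/h in descending order: gudgeon 5.41, perch 4.27, rudd 1.42, sticklebacks 0.946, bleak 0.836 kJ/s. The optimal diet is the largest prefix of this list for which every included type satisfies E_i/h_i > R on the types above it.
Rate on top 1: 2.445. perch: 4.27 > 2.445 → include.
Rate on top 2: 3.461. rudd: 1.42 < 3.461 → exclude; stop.
Optimal diet: gudgeon, perch — 2 of 5 types.

2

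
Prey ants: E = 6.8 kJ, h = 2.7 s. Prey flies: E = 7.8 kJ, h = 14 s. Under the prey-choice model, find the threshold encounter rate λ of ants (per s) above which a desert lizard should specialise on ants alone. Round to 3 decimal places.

At the threshold, the rate on ants alone equals the profitability of flies: λ·6.8/(1 + λ·2.7) = 7.8/14 = 0.5571.
Rearranging, λ(6.8 − 0.5571×2.7) = 0.5571, so λ = 0.5571/5.296 = 0.1052 per s.

0.105 per s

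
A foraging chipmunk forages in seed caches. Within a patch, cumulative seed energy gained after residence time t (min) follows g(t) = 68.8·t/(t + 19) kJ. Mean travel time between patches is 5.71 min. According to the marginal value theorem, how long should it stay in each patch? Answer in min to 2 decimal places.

10.42 min

Optimal t* satisfies g'(t*) = g(t*)/(T + t*).
g'(t) = 68.8·19/(t + 19)². Setting 68.8·19/(t+19)² = 68.8t/[(t+19)(5.71+t)] gives 19(5.71+t) = t(t+19), so t² = 19×5.71 = 108.5.
t* = √108.5 = 10.42 min.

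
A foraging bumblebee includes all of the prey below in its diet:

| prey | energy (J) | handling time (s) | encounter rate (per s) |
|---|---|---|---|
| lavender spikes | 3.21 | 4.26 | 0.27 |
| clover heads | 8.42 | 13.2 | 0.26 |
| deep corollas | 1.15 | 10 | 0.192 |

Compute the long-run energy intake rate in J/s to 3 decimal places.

0.437 J/s

Energy encountered per unit search time: 0.27×3.21 + 0.26×8.42 + 0.192×1.15 = 3.277 J/s.
Handling time per unit search time: 0.27×4.26 + 0.26×13.2 + 0.192×10 = 6.502.
Rate = 3.277/(1 + 6.502) = 0.4368 J/s.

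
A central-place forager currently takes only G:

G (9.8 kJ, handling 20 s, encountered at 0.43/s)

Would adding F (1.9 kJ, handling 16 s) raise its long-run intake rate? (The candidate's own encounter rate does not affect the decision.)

Intake rate on the current diet: R = (0.43×9.8) / (1 + 0.43×20) = 4.214/9.6 = 0.439 kJ/s.
F: E/h = 1.9/16 = 0.1187 kJ/s.
0.1187 < 0.439, so adding F would lower the average — exclude it.

No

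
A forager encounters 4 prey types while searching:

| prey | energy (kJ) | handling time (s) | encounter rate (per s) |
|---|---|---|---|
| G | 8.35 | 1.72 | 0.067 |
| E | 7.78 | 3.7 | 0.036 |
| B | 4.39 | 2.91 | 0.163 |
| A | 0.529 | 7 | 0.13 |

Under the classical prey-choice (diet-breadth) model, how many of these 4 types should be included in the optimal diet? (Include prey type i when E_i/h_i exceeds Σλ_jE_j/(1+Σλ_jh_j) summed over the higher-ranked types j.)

3

E/h in descending order: G 4.85, E 2.1, B 1.51, A 0.0756 kJ/s. The optimal diet is the largest prefix of this list for which every included type satisfies E_i/h_i > R on the types above it.
Rate on top 1: 0.5016. E: 2.1 > 0.5016 → include.
Rate on top 2: 0.6725. B: 1.51 > 0.6725 → include.
Rate on top 3: 0.9027. A: 0.0756 < 0.9027 → exclude; stop.
Optimal diet: G, E, B — 3 of 4 types.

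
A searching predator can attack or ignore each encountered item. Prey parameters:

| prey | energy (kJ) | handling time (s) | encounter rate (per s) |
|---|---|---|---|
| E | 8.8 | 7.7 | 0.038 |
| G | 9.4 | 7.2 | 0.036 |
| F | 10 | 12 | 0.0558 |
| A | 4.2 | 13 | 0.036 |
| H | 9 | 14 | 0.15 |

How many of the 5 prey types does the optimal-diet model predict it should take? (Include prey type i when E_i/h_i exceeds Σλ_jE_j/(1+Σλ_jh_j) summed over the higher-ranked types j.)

Rank by E/h (kJ/s): G 1.31, E 1.14, F 0.833, H 0.643, A 0.323. Include each in turn until the next type's E/h falls below the running intake rate.
Rate on top 1: 0.2687. E: 1.14 > 0.2687 → include.
Rate on top 2: 0.4336. F: 0.833 > 0.4336 → include.
Rate on top 3: 0.5541. H: 0.643 > 0.5541 → include.
Rate on top 4: 0.5972. A: 0.323 < 0.5972 → exclude; stop.
Optimal diet: G, E, F, H — 4 of 5 types.

4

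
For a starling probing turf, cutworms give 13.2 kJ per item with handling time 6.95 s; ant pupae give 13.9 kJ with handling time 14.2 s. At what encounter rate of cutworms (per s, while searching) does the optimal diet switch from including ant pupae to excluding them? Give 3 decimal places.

0.153 per s

At the threshold, the rate on cutworms alone equals the profitability of ant pupae: λ·13.2/(1 + λ·6.95) = 13.9/14.2 = 0.9789.
Rearranging, λ(13.2 − 0.9789×6.95) = 0.9789, so λ = 0.9789/6.397 = 0.153 per s.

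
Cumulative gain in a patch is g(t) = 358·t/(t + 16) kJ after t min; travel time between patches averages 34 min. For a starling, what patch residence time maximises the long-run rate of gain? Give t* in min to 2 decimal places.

Maximise g(t)/(T+t): set derivative to zero → g'(t)(T+t) = g(t).
g'(t) = 358·16/(t + 16)². Setting 358·16/(t+16)² = 358t/[(t+16)(34+t)] gives 16(34+t) = t(t+16), so t² = 16×34 = 544.
t* = √544 = 23.32 min.

23.32 min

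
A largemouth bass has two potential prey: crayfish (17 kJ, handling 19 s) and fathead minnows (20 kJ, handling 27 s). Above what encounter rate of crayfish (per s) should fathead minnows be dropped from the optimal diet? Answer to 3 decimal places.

At the threshold, the rate on crayfish alone equals the profitability of fathead minnows: λ·17/(1 + λ·19) = 20/27 = 0.7407.
Rearranging, λ(17 − 0.7407×19) = 0.7407, so λ = 0.7407/2.926 = 0.2532 per s.

0.253 per s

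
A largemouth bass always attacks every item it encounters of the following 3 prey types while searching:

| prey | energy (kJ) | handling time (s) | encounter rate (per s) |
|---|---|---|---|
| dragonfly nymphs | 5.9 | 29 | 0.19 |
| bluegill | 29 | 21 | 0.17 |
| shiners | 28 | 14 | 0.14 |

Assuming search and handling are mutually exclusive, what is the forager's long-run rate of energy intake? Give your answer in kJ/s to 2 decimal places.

R = Σλ_iE_i / (1 + Σλ_ih_i)
Numerator: 0.19×5.9 + 0.17×29 + 0.14×28 = 9.971
Denominator: 1 + 0.19×29 + 0.17×21 + 0.14×14 = 12.04
R = 9.971/12.04 = 0.8282 kJ/s

0.83 kJ/s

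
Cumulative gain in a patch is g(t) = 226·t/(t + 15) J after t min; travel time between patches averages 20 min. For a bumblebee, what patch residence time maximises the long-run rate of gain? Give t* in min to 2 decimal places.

17.32 min

Maximise g(t)/(T+t): set derivative to zero → g'(t)(T+t) = g(t).
g'(t) = 226·15/(t + 15)². Setting 226·15/(t+15)² = 226t/[(t+15)(20+t)] gives 15(20+t) = t(t+15), so t² = 15×20 = 300.
t* = √300 = 17.32 min.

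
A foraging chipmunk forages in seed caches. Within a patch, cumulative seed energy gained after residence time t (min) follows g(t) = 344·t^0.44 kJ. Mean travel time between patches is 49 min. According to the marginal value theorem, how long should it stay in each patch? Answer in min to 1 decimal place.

38.5 min

Optimal t* satisfies g'(t*) = g(t*)/(T + t*).
g'(t) = 0.44·344·t^-0.56. Setting 0.44·344·t^-0.56 = 344·t^0.44/(49+t) gives 0.44(49+t) = t, so 0.56·t = 0.44×49.
t* = 0.44×49/0.56 = 38.5 min.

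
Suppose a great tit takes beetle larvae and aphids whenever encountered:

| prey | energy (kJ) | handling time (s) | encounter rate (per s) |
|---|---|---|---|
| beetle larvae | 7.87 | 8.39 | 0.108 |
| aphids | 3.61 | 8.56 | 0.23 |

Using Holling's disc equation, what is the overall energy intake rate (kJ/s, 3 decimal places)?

0.434 kJ/s

R = Σλ_iE_i / (1 + Σλ_ih_i)
Numerator: 0.108×7.87 + 0.23×3.61 = 1.68
Denominator: 1 + 0.108×8.39 + 0.23×8.56 = 3.875
R = 1.68/3.875 = 0.4336 kJ/s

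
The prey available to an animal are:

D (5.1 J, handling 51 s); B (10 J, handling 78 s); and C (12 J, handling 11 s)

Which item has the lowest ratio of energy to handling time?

D

Profitability E/h (J/s): D = 5.1/51 = 0.1, B = 10/78 = 0.128, C = 12/11 = 1.09.
Ranked: C > B > D.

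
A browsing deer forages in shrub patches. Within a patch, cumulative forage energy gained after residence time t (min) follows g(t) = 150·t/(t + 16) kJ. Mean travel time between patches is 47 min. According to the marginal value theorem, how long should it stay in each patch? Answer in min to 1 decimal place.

By the marginal value theorem, leave when the instantaneous gain rate g'(t) equals the habitat-wide average g(t)/(T + t).
g'(t) = 150·16/(t + 16)². Setting 150·16/(t+16)² = 150t/[(t+16)(47+t)] gives 16(47+t) = t(t+16), so t² = 16×47 = 752.
t* = √752 = 27.42 min.

27.4 min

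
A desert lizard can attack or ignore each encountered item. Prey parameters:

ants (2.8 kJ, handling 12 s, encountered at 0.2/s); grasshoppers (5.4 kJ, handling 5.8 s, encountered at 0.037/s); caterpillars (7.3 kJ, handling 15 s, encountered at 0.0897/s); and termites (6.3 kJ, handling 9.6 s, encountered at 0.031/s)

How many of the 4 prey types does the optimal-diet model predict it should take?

3

Rank by E/h (kJ/s): grasshoppers 0.931, termites 0.656, caterpillars 0.487, ants 0.233. Include each in turn until the next type's E/h falls below the running intake rate.
Rate on top 1: 0.1645. termites: 0.656 > 0.1645 → include.
Rate on top 2: 0.2613. caterpillars: 0.487 > 0.2613 → include.
Rate on top 3: 0.3674. ants: 0.233 < 0.3674 → exclude; stop.
Optimal diet: grasshoppers, termites, caterpillars — 3 of 4 types.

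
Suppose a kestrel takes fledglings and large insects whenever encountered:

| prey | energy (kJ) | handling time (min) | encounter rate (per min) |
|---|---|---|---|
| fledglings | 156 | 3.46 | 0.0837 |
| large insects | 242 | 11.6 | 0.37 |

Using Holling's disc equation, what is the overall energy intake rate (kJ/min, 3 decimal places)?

R = Σλ_iE_i / (1 + Σλ_ih_i)
Numerator: 0.0837×156 + 0.37×242 = 102.6
Denominator: 1 + 0.0837×3.46 + 0.37×11.6 = 5.582
R = 102.6/5.582 = 18.38 kJ/min

18.381 kJ/min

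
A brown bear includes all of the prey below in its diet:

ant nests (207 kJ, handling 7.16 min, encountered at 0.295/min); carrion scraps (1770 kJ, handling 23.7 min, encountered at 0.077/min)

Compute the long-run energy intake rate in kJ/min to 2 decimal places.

39.97 kJ/min

R = Σλ_iE_i / (1 + Σλ_ih_i)
Numerator: 0.295×207 + 0.077×1770 = 197.4
Denominator: 1 + 0.295×7.16 + 0.077×23.7 = 4.937
R = 197.4/4.937 = 39.97 kJ/min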